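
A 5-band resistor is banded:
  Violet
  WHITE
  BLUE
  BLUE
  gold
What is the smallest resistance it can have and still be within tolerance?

756200000 Ω

Violet → 7 (first significant figure)
White → 9 (second significant figure)
Blue → 6 (third significant figure)
Blue → ×10^6 multiplier
Gold → ±5% tolerance
796 × 1000000 = 796000000 Ω
Smallest = 796000000 × (1 − 5/100) = 756200000 Ω.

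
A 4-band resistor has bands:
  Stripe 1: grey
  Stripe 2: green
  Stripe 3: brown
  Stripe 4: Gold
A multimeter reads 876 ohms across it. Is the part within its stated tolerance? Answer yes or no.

Grey → 8 (first significant figure)
Green → 5 (second significant figure)
Brown → ×10 multiplier
Gold → ±5% tolerance
85 × 10 = 850 Ω
Allowed range: 807.5 Ω to 892.5 Ω.
876 ohms lies inside that range.

yes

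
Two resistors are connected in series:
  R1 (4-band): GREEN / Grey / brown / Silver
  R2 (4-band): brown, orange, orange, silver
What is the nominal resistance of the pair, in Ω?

R1: green, grey → 58; brown ×10 → 580 Ω.
R2: brown, orange → 13; orange ×10^3 → 13000 Ω.
Series: 580 + 13000 = 13580 Ω.

13580 Ω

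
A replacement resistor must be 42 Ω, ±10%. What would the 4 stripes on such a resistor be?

42 Ω = 42 × 10^0.
4 → yellow
2 → red
Multiplier 10^0 → black.
±10% tolerance → silver.

yellow, red, black, silver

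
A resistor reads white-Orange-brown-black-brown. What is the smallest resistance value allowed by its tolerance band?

White → 9 (first significant figure)
Orange → 3 (second significant figure)
Brown → 1 (third significant figure)
Black → ×1 multiplier
Brown → ±1% tolerance
931 × 1 = 931 Ω
Smallest = 931 × (1 − 1/100) = 921.69 Ω.

921.69 Ω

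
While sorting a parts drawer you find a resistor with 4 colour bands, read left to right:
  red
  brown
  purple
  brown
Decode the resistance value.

210000000 Ω

Red → 2 (first significant figure)
Brown → 1 (second significant figure)
Violet → ×10^7 multiplier
21 × 10000000 = 210000000 Ω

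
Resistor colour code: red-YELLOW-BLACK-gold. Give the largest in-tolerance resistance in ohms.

Red → 2 (first significant figure)
Yellow → 4 (second significant figure)
Black → ×1 multiplier
Gold → ±5% tolerance
24 × 1 = 24 Ω
Largest = 24 × (1 + 5/100) = 25.2 Ω.

25.2 Ω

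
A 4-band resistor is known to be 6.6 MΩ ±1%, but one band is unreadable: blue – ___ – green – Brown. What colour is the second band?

blue

6600000 Ω = 66 × 10^5.
The second band gives digit 6 of the significand, and 6 is blue.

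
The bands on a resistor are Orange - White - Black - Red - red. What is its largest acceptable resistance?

Orange → 3 (first significant figure)
White → 9 (second significant figure)
Black → 0 (third significant figure)
Red → ×10^2 multiplier
Red → ±2% tolerance
390 × 100 = 39000 Ω
Largest = 39000 × (1 + 2/100) = 39780 Ω.

39780 Ω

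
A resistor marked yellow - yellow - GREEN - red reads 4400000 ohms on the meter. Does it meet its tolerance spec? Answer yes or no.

Yellow → 4 (first significant figure)
Yellow → 4 (second significant figure)
Green → ×10^5 multiplier
Red → ±2% tolerance
44 × 100000 = 4400000 Ω
Allowed range: 4312000 Ω to 4488000 Ω.
4400000 ohms lies inside that range.

yes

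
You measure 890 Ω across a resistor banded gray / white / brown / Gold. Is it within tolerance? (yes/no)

yes

Grey → 8 (first significant figure)
White → 9 (second significant figure)
Brown → ×10 multiplier
Gold → ±5% tolerance
89 × 10 = 890 Ω
Allowed range: 845.5 Ω to 934.5 Ω.
890 Ω lies inside that range.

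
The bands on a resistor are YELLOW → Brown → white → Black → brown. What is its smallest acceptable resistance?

414.81 Ω

Yellow → 4 (first significant figure)
Brown → 1 (second significant figure)
White → 9 (third significant figure)
Black → ×1 multiplier
Brown → ±1% tolerance
419 × 1 = 419 Ω
Smallest = 419 × (1 − 1/100) = 414.81 Ω.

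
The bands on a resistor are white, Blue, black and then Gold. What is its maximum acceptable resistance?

White → 9 (first significant figure)
Blue → 6 (second significant figure)
Black → ×1 multiplier
Gold → ±5% tolerance
96 × 1 = 96 Ω
Maximum = 96 × (1 + 5/100) = 100.8 Ω.

100.8 Ω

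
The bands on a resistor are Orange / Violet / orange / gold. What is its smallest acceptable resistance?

35150 Ω

Orange → 3 (first significant figure)
Violet → 7 (second significant figure)
Orange → ×10^3 multiplier
Gold → ±5% tolerance
37 × 1000 = 37000 Ω
Smallest = 37000 × (1 − 5/100) = 35150 Ω.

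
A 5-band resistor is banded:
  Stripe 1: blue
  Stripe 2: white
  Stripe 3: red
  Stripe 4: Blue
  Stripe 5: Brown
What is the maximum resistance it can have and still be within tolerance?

Blue → 6 (first significant figure)
White → 9 (second significant figure)
Red → 2 (third significant figure)
Blue → ×10^6 multiplier
Brown → ±1% tolerance
692 × 1000000 = 692000000 Ω
Maximum = 692000000 × (1 + 1/100) = 698920000 Ω.

698920000 Ω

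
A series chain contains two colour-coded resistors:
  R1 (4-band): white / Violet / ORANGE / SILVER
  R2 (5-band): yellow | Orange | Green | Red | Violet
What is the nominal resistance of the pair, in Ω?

140500 Ω

R1: white, violet → 97; orange ×10^3 → 97000 Ω.
R2: yellow, orange, green → 435; red ×10^2 → 43500 Ω.
Series: 97000 + 43500 = 140500 Ω.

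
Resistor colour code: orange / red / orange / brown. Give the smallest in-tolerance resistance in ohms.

Orange → 3 (first significant figure)
Red → 2 (second significant figure)
Orange → ×10^3 multiplier
Brown → ±1% tolerance
32 × 1000 = 32000 Ω
Smallest = 32000 × (1 − 1/100) = 31680 Ω.

31680 Ω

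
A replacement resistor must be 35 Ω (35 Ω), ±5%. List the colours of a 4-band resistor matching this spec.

orange, green, black, gold

35 Ω = 35 × 10^0.
3 → orange
5 → green
Multiplier 10^0 → black.
±5% tolerance → gold.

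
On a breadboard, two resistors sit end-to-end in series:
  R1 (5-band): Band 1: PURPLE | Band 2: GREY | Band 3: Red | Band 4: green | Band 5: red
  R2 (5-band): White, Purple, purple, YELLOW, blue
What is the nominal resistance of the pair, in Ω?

R1: violet, grey, red → 782; green ×10^5 → 78200000 Ω.
R2: white, violet, violet → 977; yellow ×10^4 → 9770000 Ω.
Series: 78200000 + 9770000 = 87970000 Ω.

87970000 Ω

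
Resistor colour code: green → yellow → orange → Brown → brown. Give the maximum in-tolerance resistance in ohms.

Green → 5 (first significant figure)
Yellow → 4 (second significant figure)
Orange → 3 (third significant figure)
Brown → ×10 multiplier
Brown → ±1% tolerance
543 × 10 = 5430 Ω
Maximum = 5430 × (1 + 1/100) = 5484.3 Ω.

5484.3 Ω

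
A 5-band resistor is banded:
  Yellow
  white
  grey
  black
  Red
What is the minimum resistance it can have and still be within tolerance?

Yellow → 4 (first significant figure)
White → 9 (second significant figure)
Grey → 8 (third significant figure)
Black → ×1 multiplier
Red → ±2% tolerance
498 × 1 = 498 Ω
Minimum = 498 × (1 − 2/100) = 488.04 Ω.

488.04 Ω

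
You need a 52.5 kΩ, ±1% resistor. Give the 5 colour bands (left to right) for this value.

green, red, green, red, brown

52500 Ω = 525 × 10^2.
5 → green
2 → red
5 → green
Multiplier 10^2 → red.
±1% tolerance → brown.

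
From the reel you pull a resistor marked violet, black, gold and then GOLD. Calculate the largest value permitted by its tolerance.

Violet → 7 (first significant figure)
Black → 0 (second significant figure)
Gold → ×0.1 multiplier
Gold → ±5% tolerance
70 × 0.1 = 7 Ω
Largest = 7 × (1 + 5/100) = 7.35 Ω.

7.35 Ω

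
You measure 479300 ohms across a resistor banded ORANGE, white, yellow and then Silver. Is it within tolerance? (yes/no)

Orange → 3 (first significant figure)
White → 9 (second significant figure)
Yellow → ×10^4 multiplier
Silver → ±10% tolerance
39 × 10000 = 390000 Ω
Allowed range: 351000 Ω to 429000 Ω.
479300 ohms lies outside that range.

no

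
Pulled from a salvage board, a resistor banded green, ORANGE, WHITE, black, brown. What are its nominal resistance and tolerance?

Green → 5 (first significant figure)
Orange → 3 (second significant figure)
White → 9 (third significant figure)
Black → ×1 multiplier
Brown → ±1% tolerance
539 × 1 = 539 Ω

539 Ω ±1%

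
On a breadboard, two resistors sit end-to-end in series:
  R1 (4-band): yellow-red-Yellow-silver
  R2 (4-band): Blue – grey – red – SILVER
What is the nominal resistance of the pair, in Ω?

426800 Ω

R1: yellow, red → 42; yellow ×10^4 → 420000 Ω.
R2: blue, grey → 68; red ×10^2 → 6800 Ω.
Series: 420000 + 6800 = 426800 Ω.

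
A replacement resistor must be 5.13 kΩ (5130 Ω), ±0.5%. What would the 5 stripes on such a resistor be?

green, brown, orange, brown, green

5130 Ω = 513 × 10^1.
5 → green
1 → brown
3 → orange
Multiplier 10^1 → brown.
±0.5% tolerance → green.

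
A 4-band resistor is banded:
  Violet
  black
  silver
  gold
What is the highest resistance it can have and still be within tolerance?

0.735 Ω

Violet → 7 (first significant figure)
Black → 0 (second significant figure)
Silver → ×0.01 multiplier
Gold → ±5% tolerance
70 × 0.01 = 0.7 Ω
Highest = 0.7 × (1 + 5/100) = 0.735 Ω.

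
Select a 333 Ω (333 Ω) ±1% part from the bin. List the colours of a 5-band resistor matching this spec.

333 Ω = 333 × 10^0.
3 → orange
3 → orange
3 → orange
Multiplier 10^0 → black.
±1% tolerance → brown.

orange, orange, orange, black, brown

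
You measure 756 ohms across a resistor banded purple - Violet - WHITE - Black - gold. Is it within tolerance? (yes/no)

Violet → 7 (first significant figure)
Violet → 7 (second significant figure)
White → 9 (third significant figure)
Black → ×1 multiplier
Gold → ±5% tolerance
779 × 1 = 779 Ω
Allowed range: 740.05 Ω to 817.95 Ω.
756 ohms lies inside that range.

yes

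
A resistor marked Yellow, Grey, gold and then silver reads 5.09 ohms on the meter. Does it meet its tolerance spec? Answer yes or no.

Yellow → 4 (first significant figure)
Grey → 8 (second significant figure)
Gold → ×0.1 multiplier
Silver → ±10% tolerance
48 × 0.1 = 4.8 Ω
Allowed range: 4.32 Ω to 5.28 Ω.
5.09 ohms lies inside that range.

yes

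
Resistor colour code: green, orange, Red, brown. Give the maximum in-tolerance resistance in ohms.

Green → 5 (first significant figure)
Orange → 3 (second significant figure)
Red → ×10^2 multiplier
Brown → ±1% tolerance
53 × 100 = 5300 Ω
Maximum = 5300 × (1 + 1/100) = 5353 Ω.

5353 Ω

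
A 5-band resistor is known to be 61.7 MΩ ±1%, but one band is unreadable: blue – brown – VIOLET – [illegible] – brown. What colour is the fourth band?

green

61700000 Ω = 617 × 10^5.
The fourth band is the multiplier, 10^5, which is green.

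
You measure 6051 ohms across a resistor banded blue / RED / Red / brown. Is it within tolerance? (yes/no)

Blue → 6 (first significant figure)
Red → 2 (second significant figure)
Red → ×10^2 multiplier
Brown → ±1% tolerance
62 × 100 = 6200 Ω
Allowed range: 6138 Ω to 6262 Ω.
6051 ohms lies outside that range.

no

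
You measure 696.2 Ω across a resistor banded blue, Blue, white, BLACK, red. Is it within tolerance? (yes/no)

no

Blue → 6 (first significant figure)
Blue → 6 (second significant figure)
White → 9 (third significant figure)
Black → ×1 multiplier
Red → ±2% tolerance
669 × 1 = 669 Ω
Allowed range: 655.62 Ω to 682.38 Ω.
696.2 Ω lies outside that range.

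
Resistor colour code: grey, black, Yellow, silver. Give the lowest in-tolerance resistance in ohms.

Grey → 8 (first significant figure)
Black → 0 (second significant figure)
Yellow → ×10^4 multiplier
Silver → ±10% tolerance
80 × 10000 = 800000 Ω
Lowest = 800000 × (1 − 10/100) = 720000 Ω.

720000 Ω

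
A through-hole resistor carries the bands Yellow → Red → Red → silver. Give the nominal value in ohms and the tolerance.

4200 Ω ±10%

Yellow → 4 (first significant figure)
Red → 2 (second significant figure)
Red → ×10^2 multiplier
Silver → ±10% tolerance
42 × 100 = 4200 Ω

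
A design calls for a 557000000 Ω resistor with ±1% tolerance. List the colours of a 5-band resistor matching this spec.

557000000 Ω = 557 × 10^6.
5 → green
5 → green
7 → violet
Multiplier 10^6 → blue.
±1% tolerance → brown.

green, green, violet, blue, brown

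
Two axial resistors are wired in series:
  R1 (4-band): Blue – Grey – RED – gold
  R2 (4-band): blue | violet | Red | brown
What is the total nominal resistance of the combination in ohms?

R1: blue, grey → 68; red ×10^2 → 6800 Ω.
R2: blue, violet → 67; red ×10^2 → 6700 Ω.
Series: 6800 + 6700 = 13500 Ω.

13500 Ω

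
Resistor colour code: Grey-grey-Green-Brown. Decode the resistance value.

8800000 Ω

Grey → 8 (first significant figure)
Grey → 8 (second significant figure)
Green → ×10^5 multiplier
88 × 100000 = 8800000 Ω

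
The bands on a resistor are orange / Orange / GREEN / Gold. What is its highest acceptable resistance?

Orange → 3 (first significant figure)
Orange → 3 (second significant figure)
Green → ×10^5 multiplier
Gold → ±5% tolerance
33 × 100000 = 3300000 Ω
Highest = 3300000 × (1 + 5/100) = 3465000 Ω.

3465000 Ω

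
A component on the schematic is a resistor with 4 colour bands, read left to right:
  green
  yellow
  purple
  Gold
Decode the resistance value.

Green → 5 (first significant figure)
Yellow → 4 (second significant figure)
Violet → ×10^7 multiplier
54 × 10000000 = 540000000 Ω

540000000 Ω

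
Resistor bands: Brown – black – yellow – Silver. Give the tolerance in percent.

±10%

The last band, silver, is the tolerance band.
Silver corresponds to ±10%.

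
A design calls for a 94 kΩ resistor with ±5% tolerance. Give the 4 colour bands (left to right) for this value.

white, yellow, orange, gold

94000 Ω = 94 × 10^3.
9 → white
4 → yellow
Multiplier 10^3 → orange.
±5% tolerance → gold.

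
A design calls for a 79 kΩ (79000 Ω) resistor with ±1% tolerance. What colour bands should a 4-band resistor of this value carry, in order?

violet, white, orange, brown

79000 Ω = 79 × 10^3.
7 → violet
9 → white
Multiplier 10^3 → orange.
±1% tolerance → brown.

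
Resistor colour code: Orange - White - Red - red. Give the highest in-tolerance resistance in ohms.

Orange → 3 (first significant figure)
White → 9 (second significant figure)
Red → ×10^2 multiplier
Red → ±2% tolerance
39 × 100 = 3900 Ω
Highest = 3900 × (1 + 2/100) = 3978 Ω.

3978 Ω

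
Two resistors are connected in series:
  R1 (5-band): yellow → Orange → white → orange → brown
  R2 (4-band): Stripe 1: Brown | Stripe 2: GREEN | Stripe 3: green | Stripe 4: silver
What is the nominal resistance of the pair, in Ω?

1939000 Ω

R1: yellow, orange, white → 439; orange ×10^3 → 439000 Ω.
R2: brown, green → 15; green ×10^5 → 1500000 Ω.
Series: 439000 + 1500000 = 1939000 Ω.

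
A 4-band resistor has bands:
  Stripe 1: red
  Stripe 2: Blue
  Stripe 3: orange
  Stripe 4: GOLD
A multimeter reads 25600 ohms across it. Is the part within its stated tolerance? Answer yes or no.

Red → 2 (first significant figure)
Blue → 6 (second significant figure)
Orange → ×10^3 multiplier
Gold → ±5% tolerance
26 × 1000 = 26000 Ω
Allowed range: 24700 Ω to 27300 Ω.
25600 ohms lies inside that range.

yes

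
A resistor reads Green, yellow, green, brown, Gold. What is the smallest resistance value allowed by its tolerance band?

Green → 5 (first significant figure)
Yellow → 4 (second significant figure)
Green → 5 (third significant figure)
Brown → ×10 multiplier
Gold → ±5% tolerance
545 × 10 = 5450 Ω
Smallest = 5450 × (1 − 5/100) = 5177.5 Ω.

5177.5 Ω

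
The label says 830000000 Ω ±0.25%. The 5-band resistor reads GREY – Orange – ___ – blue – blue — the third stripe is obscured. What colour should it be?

830000000 Ω = 830 × 10^6.
The third band gives digit 0 of the significand, and 0 is black.

black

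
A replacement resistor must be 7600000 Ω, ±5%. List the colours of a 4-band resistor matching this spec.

violet, blue, green, gold

7600000 Ω = 76 × 10^5.
7 → violet
6 → blue
Multiplier 10^5 → green.
±5% tolerance → gold.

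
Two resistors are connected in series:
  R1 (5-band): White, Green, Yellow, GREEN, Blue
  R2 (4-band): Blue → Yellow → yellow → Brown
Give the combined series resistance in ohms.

R1: white, green, yellow → 954; green ×10^5 → 95400000 Ω.
R2: blue, yellow → 64; yellow ×10^4 → 640000 Ω.
Series: 95400000 + 640000 = 96040000 Ω.

96040000 Ω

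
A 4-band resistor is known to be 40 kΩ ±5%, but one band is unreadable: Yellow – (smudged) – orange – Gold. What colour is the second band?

black

40000 Ω = 40 × 10^3.
The second band gives digit 0 of the significand, and 0 is black.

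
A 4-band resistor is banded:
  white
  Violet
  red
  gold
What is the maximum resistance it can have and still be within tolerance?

10185 Ω

White → 9 (first significant figure)
Violet → 7 (second significant figure)
Red → ×10^2 multiplier
Gold → ±5% tolerance
97 × 100 = 9700 Ω
Maximum = 9700 × (1 + 5/100) = 10185 Ω.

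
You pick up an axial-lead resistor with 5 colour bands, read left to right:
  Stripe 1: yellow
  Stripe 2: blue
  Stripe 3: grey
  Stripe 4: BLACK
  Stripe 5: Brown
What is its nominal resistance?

Yellow → 4 (first significant figure)
Blue → 6 (second significant figure)
Grey → 8 (third significant figure)
Black → ×1 multiplier
468 × 1 = 468 Ω

468 Ω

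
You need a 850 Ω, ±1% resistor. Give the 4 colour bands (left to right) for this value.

grey, green, brown, brown

850 Ω = 85 × 10^1.
8 → grey
5 → green
Multiplier 10^1 → brown.
±1% tolerance → brown.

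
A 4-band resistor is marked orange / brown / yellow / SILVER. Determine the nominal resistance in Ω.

310000 Ω

Orange → 3 (first significant figure)
Brown → 1 (second significant figure)
Yellow → ×10^4 multiplier
31 × 10000 = 310000 Ω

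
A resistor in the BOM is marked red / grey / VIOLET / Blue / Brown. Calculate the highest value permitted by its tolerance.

289870000 Ω

Red → 2 (first significant figure)
Grey → 8 (second significant figure)
Violet → 7 (third significant figure)
Blue → ×10^6 multiplier
Brown → ±1% tolerance
287 × 1000000 = 287000000 Ω
Highest = 287000000 × (1 + 1/100) = 289870000 Ω.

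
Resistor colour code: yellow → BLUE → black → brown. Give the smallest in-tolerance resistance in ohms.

45.54 Ω

Yellow → 4 (first significant figure)
Blue → 6 (second significant figure)
Black → ×1 multiplier
Brown → ±1% tolerance
46 × 1 = 46 Ω
Smallest = 46 × (1 − 1/100) = 45.54 Ω.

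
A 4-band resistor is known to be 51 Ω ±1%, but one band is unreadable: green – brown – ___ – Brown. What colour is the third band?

51 Ω = 51 × 10^0.
The third band is the multiplier, 10^0, which is black.

black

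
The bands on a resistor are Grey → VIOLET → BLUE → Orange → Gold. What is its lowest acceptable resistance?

Grey → 8 (first significant figure)
Violet → 7 (second significant figure)
Blue → 6 (third significant figure)
Orange → ×10^3 multiplier
Gold → ±5% tolerance
876 × 1000 = 876000 Ω
Lowest = 876000 × (1 − 5/100) = 832200 Ω.

832200 Ω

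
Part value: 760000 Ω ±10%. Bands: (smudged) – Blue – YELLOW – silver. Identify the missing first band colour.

violet

760000 Ω = 76 × 10^4.
The first band gives digit 7 of the significand, and 7 is violet.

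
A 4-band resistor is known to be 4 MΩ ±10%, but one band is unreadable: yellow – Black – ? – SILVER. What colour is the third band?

4000000 Ω = 40 × 10^5.
The third band is the multiplier, 10^5, which is green.

green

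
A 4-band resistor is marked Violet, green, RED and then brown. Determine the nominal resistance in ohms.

7500 Ω

Violet → 7 (first significant figure)
Green → 5 (second significant figure)
Red → ×10^2 multiplier
75 × 100 = 7500 Ω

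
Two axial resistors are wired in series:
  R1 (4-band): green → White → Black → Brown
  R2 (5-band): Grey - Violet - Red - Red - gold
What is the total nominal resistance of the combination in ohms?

R1: green, white → 59; black ×1 → 59 Ω.
R2: grey, violet, red → 872; red ×10^2 → 87200 Ω.
Series: 59 + 87200 = 87259 Ω.

87259 Ω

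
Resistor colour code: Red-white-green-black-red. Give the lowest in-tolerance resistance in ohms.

Red → 2 (first significant figure)
White → 9 (second significant figure)
Green → 5 (third significant figure)
Black → ×1 multiplier
Red → ±2% tolerance
295 × 1 = 295 Ω
Lowest = 295 × (1 − 2/100) = 289.1 Ω.

289.1 Ω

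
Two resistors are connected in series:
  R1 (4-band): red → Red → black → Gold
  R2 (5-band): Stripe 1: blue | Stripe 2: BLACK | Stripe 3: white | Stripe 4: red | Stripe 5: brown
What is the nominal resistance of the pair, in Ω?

R1: red, red → 22; black ×1 → 22 Ω.
R2: blue, black, white → 609; red ×10^2 → 60900 Ω.
Series: 22 + 60900 = 60922 Ω.

60922 Ω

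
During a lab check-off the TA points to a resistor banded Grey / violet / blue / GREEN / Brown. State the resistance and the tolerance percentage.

Grey → 8 (first significant figure)
Violet → 7 (second significant figure)
Blue → 6 (third significant figure)
Green → ×10^5 multiplier
Brown → ±1% tolerance
876 × 100000 = 87600000 Ω

87600000 Ω ±1%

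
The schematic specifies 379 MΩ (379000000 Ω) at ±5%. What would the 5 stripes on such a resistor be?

379000000 Ω = 379 × 10^6.
3 → orange
7 → violet
9 → white
Multiplier 10^6 → blue.
±5% tolerance → gold.

orange, violet, white, blue, gold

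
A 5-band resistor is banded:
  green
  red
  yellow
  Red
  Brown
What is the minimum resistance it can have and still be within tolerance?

51876 Ω

Green → 5 (first significant figure)
Red → 2 (second significant figure)
Yellow → 4 (third significant figure)
Red → ×10^2 multiplier
Brown → ±1% tolerance
524 × 100 = 52400 Ω
Minimum = 52400 × (1 − 1/100) = 51876 Ω.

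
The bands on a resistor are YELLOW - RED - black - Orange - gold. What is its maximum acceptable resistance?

Yellow → 4 (first significant figure)
Red → 2 (second significant figure)
Black → 0 (third significant figure)
Orange → ×10^3 multiplier
Gold → ±5% tolerance
420 × 1000 = 420000 Ω
Maximum = 420000 × (1 + 5/100) = 441000 Ω.

441000 Ω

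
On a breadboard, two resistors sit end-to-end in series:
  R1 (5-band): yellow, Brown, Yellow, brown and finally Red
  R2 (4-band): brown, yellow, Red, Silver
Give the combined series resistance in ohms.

5540 Ω

R1: yellow, brown, yellow → 414; brown ×10 → 4140 Ω.
R2: brown, yellow → 14; red ×10^2 → 1400 Ω.
Series: 4140 + 1400 = 5540 Ω.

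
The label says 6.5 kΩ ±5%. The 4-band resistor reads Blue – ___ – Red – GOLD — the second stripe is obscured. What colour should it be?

6500 Ω = 65 × 10^2.
The second band gives digit 5 of the significand, and 5 is green.

green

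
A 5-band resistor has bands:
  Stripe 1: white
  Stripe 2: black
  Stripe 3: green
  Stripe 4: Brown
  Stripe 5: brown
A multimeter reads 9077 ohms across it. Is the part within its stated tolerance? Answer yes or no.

yes

White → 9 (first significant figure)
Black → 0 (second significant figure)
Green → 5 (third significant figure)
Brown → ×10 multiplier
Brown → ±1% tolerance
905 × 10 = 9050 Ω
Allowed range: 8959.5 Ω to 9140.5 Ω.
9077 ohms lies inside that range.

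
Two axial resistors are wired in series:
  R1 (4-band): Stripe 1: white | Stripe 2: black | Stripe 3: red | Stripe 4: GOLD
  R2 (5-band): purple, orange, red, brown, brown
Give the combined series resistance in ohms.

16320 Ω

R1: white, black → 90; red ×10^2 → 9000 Ω.
R2: violet, orange, red → 732; brown ×10 → 7320 Ω.
Series: 9000 + 7320 = 16320 Ω.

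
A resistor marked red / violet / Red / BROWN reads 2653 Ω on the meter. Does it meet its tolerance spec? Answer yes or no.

no

Red → 2 (first significant figure)
Violet → 7 (second significant figure)
Red → ×10^2 multiplier
Brown → ±1% tolerance
27 × 100 = 2700 Ω
Allowed range: 2673 Ω to 2727 Ω.
2653 Ω lies outside that range.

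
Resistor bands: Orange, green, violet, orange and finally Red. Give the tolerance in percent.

The last band, red, is the tolerance band.
Red corresponds to ±2%.

±2%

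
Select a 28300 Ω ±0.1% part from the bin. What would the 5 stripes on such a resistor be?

red, grey, orange, red, violet

28300 Ω = 283 × 10^2.
2 → red
8 → grey
3 → orange
Multiplier 10^2 → red.
±0.1% tolerance → violet.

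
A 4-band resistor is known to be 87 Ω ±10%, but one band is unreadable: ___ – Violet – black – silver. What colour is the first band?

87 Ω = 87 × 10^0.
The first band gives digit 8 of the significand, and 8 is grey.

grey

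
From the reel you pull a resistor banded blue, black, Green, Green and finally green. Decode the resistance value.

60500000 Ω

Blue → 6 (first significant figure)
Black → 0 (second significant figure)
Green → 5 (third significant figure)
Green → ×10^5 multiplier
605 × 100000 = 60500000 Ω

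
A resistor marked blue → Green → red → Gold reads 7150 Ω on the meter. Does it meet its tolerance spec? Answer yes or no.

Blue → 6 (first significant figure)
Green → 5 (second significant figure)
Red → ×10^2 multiplier
Gold → ±5% tolerance
65 × 100 = 6500 Ω
Allowed range: 6175 Ω to 6825 Ω.
7150 Ω lies outside that range.

no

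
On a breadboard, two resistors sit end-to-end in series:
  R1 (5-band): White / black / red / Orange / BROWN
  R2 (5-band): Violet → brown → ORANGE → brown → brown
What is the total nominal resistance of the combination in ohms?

909130 Ω

R1: white, black, red → 902; orange ×10^3 → 902000 Ω.
R2: violet, brown, orange → 713; brown ×10 → 7130 Ω.
Series: 902000 + 7130 = 909130 Ω.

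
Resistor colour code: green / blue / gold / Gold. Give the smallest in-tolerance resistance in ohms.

5.32 Ω

Green → 5 (first significant figure)
Blue → 6 (second significant figure)
Gold → ×0.1 multiplier
Gold → ±5% tolerance
56 × 0.1 = 5.6 Ω
Smallest = 5.6 × (1 − 5/100) = 5.32 Ω.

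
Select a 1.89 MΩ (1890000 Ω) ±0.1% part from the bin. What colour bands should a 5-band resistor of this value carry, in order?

1890000 Ω = 189 × 10^4.
1 → brown
8 → grey
9 → white
Multiplier 10^4 → yellow.
±0.1% tolerance → violet.

brown, grey, white, yellow, violet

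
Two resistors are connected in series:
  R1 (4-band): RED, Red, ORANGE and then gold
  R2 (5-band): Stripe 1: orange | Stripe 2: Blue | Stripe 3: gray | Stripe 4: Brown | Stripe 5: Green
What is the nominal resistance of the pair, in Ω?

R1: red, red → 22; orange ×10^3 → 22000 Ω.
R2: orange, blue, grey → 368; brown ×10 → 3680 Ω.
Series: 22000 + 3680 = 25680 Ω.

25680 Ω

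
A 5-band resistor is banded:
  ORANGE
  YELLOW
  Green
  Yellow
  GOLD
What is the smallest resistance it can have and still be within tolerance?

Orange → 3 (first significant figure)
Yellow → 4 (second significant figure)
Green → 5 (third significant figure)
Yellow → ×10^4 multiplier
Gold → ±5% tolerance
345 × 10000 = 3450000 Ω
Smallest = 3450000 × (1 − 5/100) = 3277500 Ω.

3277500 Ω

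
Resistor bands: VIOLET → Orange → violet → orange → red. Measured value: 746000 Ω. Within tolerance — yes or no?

Violet → 7 (first significant figure)
Orange → 3 (second significant figure)
Violet → 7 (third significant figure)
Orange → ×10^3 multiplier
Red → ±2% tolerance
737 × 1000 = 737000 Ω
Allowed range: 722260 Ω to 751740 Ω.
746000 Ω lies inside that range.

yes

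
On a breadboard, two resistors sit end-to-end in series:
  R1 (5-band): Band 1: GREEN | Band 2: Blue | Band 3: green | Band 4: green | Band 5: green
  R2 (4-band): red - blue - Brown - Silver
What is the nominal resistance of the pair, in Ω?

R1: green, blue, green → 565; green ×10^5 → 56500000 Ω.
R2: red, blue → 26; brown ×10 → 260 Ω.
Series: 56500000 + 260 = 56500260 Ω.

56500260 Ω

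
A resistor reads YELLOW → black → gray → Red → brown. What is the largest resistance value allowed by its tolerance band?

41208 Ω

Yellow → 4 (first significant figure)
Black → 0 (second significant figure)
Grey → 8 (third significant figure)
Red → ×10^2 multiplier
Brown → ±1% tolerance
408 × 100 = 40800 Ω
Largest = 40800 × (1 + 1/100) = 41208 Ω.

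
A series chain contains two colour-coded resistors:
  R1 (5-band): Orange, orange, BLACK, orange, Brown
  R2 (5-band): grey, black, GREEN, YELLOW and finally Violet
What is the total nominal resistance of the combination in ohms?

R1: orange, orange, black → 330; orange ×10^3 → 330000 Ω.
R2: grey, black, green → 805; yellow ×10^4 → 8050000 Ω.
Series: 330000 + 8050000 = 8380000 Ω.

8380000 Ω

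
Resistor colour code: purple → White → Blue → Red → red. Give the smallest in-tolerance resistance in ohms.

Violet → 7 (first significant figure)
White → 9 (second significant figure)
Blue → 6 (third significant figure)
Red → ×10^2 multiplier
Red → ±2% tolerance
796 × 100 = 79600 Ω
Smallest = 79600 × (1 − 2/100) = 78008 Ω.

78008 Ω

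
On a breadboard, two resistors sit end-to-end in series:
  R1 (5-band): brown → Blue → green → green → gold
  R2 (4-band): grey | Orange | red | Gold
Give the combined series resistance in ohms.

R1: brown, blue, green → 165; green ×10^5 → 16500000 Ω.
R2: grey, orange → 83; red ×10^2 → 8300 Ω.
Series: 16500000 + 8300 = 16508300 Ω.

16508300 Ω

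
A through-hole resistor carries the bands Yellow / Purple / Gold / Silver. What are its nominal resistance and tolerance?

Yellow → 4 (first significant figure)
Violet → 7 (second significant figure)
Gold → ×0.1 multiplier
Silver → ±10% tolerance
47 × 0.1 = 4.7 Ω

4.7 Ω ±10%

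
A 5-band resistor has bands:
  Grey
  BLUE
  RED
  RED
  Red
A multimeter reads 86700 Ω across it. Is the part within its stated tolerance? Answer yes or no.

yes

Grey → 8 (first significant figure)
Blue → 6 (second significant figure)
Red → 2 (third significant figure)
Red → ×10^2 multiplier
Red → ±2% tolerance
862 × 100 = 86200 Ω
Allowed range: 84476 Ω to 87924 Ω.
86700 Ω lies inside that range.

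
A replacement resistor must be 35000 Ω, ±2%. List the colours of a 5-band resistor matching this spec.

orange, green, black, red, red

35000 Ω = 350 × 10^2.
3 → orange
5 → green
0 → black
Multiplier 10^2 → red.
±2% tolerance → red.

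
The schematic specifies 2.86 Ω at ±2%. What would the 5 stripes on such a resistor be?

2.86 Ω = 286 × 10^-2.
2 → red
8 → grey
6 → blue
Multiplier 10^-2 → silver.
±2% tolerance → red.

red, grey, blue, silver, red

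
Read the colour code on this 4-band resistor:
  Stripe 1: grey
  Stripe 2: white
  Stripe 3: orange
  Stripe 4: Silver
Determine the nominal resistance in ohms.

Grey → 8 (first significant figure)
White → 9 (second significant figure)
Orange → ×10^3 multiplier
89 × 1000 = 89000 Ω

89000 Ω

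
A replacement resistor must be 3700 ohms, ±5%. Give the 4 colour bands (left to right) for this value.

orange, violet, red, gold

3700 Ω = 37 × 10^2.
3 → orange
7 → violet
Multiplier 10^2 → red.
±5% tolerance → gold.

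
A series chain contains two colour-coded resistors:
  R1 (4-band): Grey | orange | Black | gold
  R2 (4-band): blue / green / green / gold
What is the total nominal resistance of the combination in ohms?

6500083 Ω

R1: grey, orange → 83; black ×1 → 83 Ω.
R2: blue, green → 65; green ×10^5 → 6500000 Ω.
Series: 83 + 6500000 = 6500083 Ω.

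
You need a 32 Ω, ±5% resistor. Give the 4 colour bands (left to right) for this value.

orange, red, black, gold

32 Ω = 32 × 10^0.
3 → orange
2 → red
Multiplier 10^0 → black.
±5% tolerance → gold.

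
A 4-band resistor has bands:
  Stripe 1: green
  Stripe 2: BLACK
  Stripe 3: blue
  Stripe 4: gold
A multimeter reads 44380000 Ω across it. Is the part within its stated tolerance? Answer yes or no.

Green → 5 (first significant figure)
Black → 0 (second significant figure)
Blue → ×10^6 multiplier
Gold → ±5% tolerance
50 × 1000000 = 50000000 Ω
Allowed range: 47500000 Ω to 52500000 Ω.
44380000 Ω lies outside that range.

no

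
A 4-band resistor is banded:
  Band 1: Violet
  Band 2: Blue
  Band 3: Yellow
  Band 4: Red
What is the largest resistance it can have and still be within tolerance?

775200 Ω

Violet → 7 (first significant figure)
Blue → 6 (second significant figure)
Yellow → ×10^4 multiplier
Red → ±2% tolerance
76 × 10000 = 760000 Ω
Largest = 760000 × (1 + 2/100) = 775200 Ω.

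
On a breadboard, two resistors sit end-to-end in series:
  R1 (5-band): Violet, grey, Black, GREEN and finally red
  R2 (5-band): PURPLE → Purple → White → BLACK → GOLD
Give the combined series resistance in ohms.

R1: violet, grey, black → 780; green ×10^5 → 78000000 Ω.
R2: violet, violet, white → 779; black ×1 → 779 Ω.
Series: 78000000 + 779 = 78000779 Ω.

78000779 Ω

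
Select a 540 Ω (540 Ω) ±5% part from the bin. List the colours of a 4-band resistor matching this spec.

540 Ω = 54 × 10^1.
5 → green
4 → yellow
Multiplier 10^1 → brown.
±5% tolerance → gold.

green, yellow, brown, gold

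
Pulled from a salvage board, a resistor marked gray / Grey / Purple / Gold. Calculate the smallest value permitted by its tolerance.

Grey → 8 (first significant figure)
Grey → 8 (second significant figure)
Violet → ×10^7 multiplier
Gold → ±5% tolerance
88 × 10000000 = 880000000 Ω
Smallest = 880000000 × (1 − 5/100) = 836000000 Ω.

836000000 Ω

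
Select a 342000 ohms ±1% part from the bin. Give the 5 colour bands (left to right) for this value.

342000 Ω = 342 × 10^3.
3 → orange
4 → yellow
2 → red
Multiplier 10^3 → orange.
±1% tolerance → brown.

orange, yellow, red, orange, brown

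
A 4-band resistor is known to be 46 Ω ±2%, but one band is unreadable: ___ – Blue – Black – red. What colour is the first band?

yellow

46 Ω = 46 × 10^0.
The first band gives digit 4 of the significand, and 4 is yellow.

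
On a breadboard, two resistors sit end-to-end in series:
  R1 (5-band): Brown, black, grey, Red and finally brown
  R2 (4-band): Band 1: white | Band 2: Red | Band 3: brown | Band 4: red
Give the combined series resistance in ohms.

R1: brown, black, grey → 108; red ×10^2 → 10800 Ω.
R2: white, red → 92; brown ×10 → 920 Ω.
Series: 10800 + 920 = 11720 Ω.

11720 Ω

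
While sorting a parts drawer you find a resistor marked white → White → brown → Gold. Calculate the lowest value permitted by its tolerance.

White → 9 (first significant figure)
White → 9 (second significant figure)
Brown → ×10 multiplier
Gold → ±5% tolerance
99 × 10 = 990 Ω
Lowest = 990 × (1 − 5/100) = 940.5 Ω.

940.5 Ω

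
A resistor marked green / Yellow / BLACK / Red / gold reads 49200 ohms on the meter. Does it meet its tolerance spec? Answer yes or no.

Green → 5 (first significant figure)
Yellow → 4 (second significant figure)
Black → 0 (third significant figure)
Red → ×10^2 multiplier
Gold → ±5% tolerance
540 × 100 = 54000 Ω
Allowed range: 51300 Ω to 56700 Ω.
49200 ohms lies outside that range.

no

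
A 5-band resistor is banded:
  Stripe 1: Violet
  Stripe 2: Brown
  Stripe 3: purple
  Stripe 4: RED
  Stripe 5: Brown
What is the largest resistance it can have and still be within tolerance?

Violet → 7 (first significant figure)
Brown → 1 (second significant figure)
Violet → 7 (third significant figure)
Red → ×10^2 multiplier
Brown → ±1% tolerance
717 × 100 = 71700 Ω
Largest = 71700 × (1 + 1/100) = 72417 Ω.

72417 Ω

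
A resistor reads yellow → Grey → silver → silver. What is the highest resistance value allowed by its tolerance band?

Yellow → 4 (first significant figure)
Grey → 8 (second significant figure)
Silver → ×0.01 multiplier
Silver → ±10% tolerance
48 × 0.01 = 0.48 Ω
Highest = 0.48 × (1 + 10/100) = 0.528 Ω.

0.528 Ω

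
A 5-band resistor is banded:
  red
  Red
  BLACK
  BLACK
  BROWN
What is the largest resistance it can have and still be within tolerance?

222.2 Ω

Red → 2 (first significant figure)
Red → 2 (second significant figure)
Black → 0 (third significant figure)
Black → ×1 multiplier
Brown → ±1% tolerance
220 × 1 = 220 Ω
Largest = 220 × (1 + 1/100) = 222.2 Ω.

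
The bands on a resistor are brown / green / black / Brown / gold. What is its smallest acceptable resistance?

Brown → 1 (first significant figure)
Green → 5 (second significant figure)
Black → 0 (third significant figure)
Brown → ×10 multiplier
Gold → ±5% tolerance
150 × 10 = 1500 Ω
Smallest = 1500 × (1 − 5/100) = 1425 Ω.

1425 Ω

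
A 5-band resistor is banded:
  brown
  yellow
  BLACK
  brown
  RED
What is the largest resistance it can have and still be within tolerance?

Brown → 1 (first significant figure)
Yellow → 4 (second significant figure)
Black → 0 (third significant figure)
Brown → ×10 multiplier
Red → ±2% tolerance
140 × 10 = 1400 Ω
Largest = 1400 × (1 + 2/100) = 1428 Ω.

1428 Ω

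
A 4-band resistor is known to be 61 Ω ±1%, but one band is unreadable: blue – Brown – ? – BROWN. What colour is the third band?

61 Ω = 61 × 10^0.
The third band is the multiplier, 10^0, which is black.

black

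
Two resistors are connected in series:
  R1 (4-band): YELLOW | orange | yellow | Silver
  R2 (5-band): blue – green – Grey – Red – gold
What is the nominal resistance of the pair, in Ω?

R1: yellow, orange → 43; yellow ×10^4 → 430000 Ω.
R2: blue, green, grey → 658; red ×10^2 → 65800 Ω.
Series: 430000 + 65800 = 495800 Ω.

495800 Ω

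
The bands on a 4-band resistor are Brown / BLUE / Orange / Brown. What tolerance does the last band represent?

±1%

The last band, brown, is the tolerance band.
Brown corresponds to ±1%.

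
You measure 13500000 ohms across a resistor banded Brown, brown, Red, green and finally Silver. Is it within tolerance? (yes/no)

no

Brown → 1 (first significant figure)
Brown → 1 (second significant figure)
Red → 2 (third significant figure)
Green → ×10^5 multiplier
Silver → ±10% tolerance
112 × 100000 = 11200000 Ω
Allowed range: 10080000 Ω to 12320000 Ω.
13500000 ohms lies outside that range.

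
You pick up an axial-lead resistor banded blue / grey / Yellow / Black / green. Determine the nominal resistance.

Blue → 6 (first significant figure)
Grey → 8 (second significant figure)
Yellow → 4 (third significant figure)
Black → ×1 multiplier
684 × 1 = 684 Ω

684 Ω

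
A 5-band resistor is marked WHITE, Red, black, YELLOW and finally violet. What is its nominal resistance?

9200000 Ω

White → 9 (first significant figure)
Red → 2 (second significant figure)
Black → 0 (third significant figure)
Yellow → ×10^4 multiplier
920 × 10000 = 9200000 Ω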